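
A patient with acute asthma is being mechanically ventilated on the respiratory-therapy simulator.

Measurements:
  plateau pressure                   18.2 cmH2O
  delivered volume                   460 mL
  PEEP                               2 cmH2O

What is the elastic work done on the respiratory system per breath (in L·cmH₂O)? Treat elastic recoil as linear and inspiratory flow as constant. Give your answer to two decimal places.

3.73

Elastic work ≈ ½ × (Pplat − PEEP) × Vt = 0.5 × (18.2 − 2) × 0.460 L = 0.5 × 16.2 × 0.460 = 3.726 L·cmH2O.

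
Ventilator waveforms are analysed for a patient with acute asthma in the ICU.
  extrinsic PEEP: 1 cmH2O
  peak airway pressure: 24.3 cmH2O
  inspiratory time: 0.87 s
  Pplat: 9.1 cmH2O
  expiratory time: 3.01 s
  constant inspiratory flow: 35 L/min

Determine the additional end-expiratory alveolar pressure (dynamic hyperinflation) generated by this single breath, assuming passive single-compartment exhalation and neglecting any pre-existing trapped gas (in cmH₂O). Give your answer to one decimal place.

Flow: 35 L/min ÷ 60 = 0.5833 L/s.
Vt = flow × Ti = 0.5833 L/s × 0.87 s × 1000 mL/L = 507.47 mL.
R = (PIP − Pplat)/V̇ = (24.3 − 9.1) / 0.5833 = 15.2/0.5833 = 26.059 cmH2O·s/L.
C = Vt/(Pplat − PEEP) = 507.47 / (9.1 − 1) = 507.47/8.1 = 62.651 mL/cmH2O.
τ = R × C = 26.059 × 0.06265 L/cmH2O = 1.633 s.
Fraction remaining = e^(−Te/τ) = e^(−3.01/1.633) = 0.1583; trapped volume = 507.47 × 0.1583 = 80.333 mL.
Additional alveolar pressure from trapping ≈ V_trapped / C = 80.333 / 62.651 = 1.282 cmH2O.

1.3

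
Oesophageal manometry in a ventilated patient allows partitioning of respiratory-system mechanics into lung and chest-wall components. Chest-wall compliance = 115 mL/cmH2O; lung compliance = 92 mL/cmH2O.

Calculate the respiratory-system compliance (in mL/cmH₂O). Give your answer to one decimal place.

Lung and chest wall are elastances in series: 1/Crs = 1/CL + 1/Ccw.
1/Crs = 1/92 + 1/115 = 0.01957.
Crs = 51.099 mL/cmH2O.

51.1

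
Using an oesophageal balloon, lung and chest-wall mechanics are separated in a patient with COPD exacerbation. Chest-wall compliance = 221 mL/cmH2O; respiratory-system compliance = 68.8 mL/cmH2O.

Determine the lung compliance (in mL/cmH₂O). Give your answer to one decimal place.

1/CL = 1/Crs − 1/Ccw.
1/CL = 1/68.8 − 1/221 = 0.01001.
CL = 99.9 mL/cmH2O.

99.9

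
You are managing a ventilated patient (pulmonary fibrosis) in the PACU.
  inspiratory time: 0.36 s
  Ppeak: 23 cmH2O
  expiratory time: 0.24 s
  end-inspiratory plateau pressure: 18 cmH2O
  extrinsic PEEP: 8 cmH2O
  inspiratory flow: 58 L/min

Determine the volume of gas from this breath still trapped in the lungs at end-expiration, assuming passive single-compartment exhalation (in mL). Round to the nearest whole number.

92

Flow: 58 L/min ÷ 60 = 0.9667 L/s.
Vt = flow × Ti = 0.9667 L/s × 0.36 s × 1000 mL/L = 348.01 mL.
R = (PIP − Pplat)/V̇ = (23 − 18) / 0.9667 = 5.0/0.9667 = 5.172 cmH2O·s/L.
C = Vt/(Pplat − PEEP) = 348.01 / (18 − 8) = 348.01/10.0 = 34.801 mL/cmH2O.
τ = R × C = 5.172 × 0.0348 L/cmH2O = 0.18 s.
Fraction remaining = e^(−Te/τ) = e^(−0.24/0.18) = 0.2636.
Trapped volume = 348.01 × 0.2636 = 91.735 mL.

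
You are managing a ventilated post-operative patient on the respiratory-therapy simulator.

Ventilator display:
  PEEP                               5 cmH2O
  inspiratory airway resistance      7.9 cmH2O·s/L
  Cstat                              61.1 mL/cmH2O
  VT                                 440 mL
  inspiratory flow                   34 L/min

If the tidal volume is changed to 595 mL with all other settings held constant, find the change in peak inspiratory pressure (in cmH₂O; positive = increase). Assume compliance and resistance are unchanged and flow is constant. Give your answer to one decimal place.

PIP = Vt/C + R·V̇ + PEEP (constant-flow equation of motion).
Only the elastic term changes: ΔPIP = ΔVt / C = (595 − 440) / 61.1 = 2.537 cmH2O.

2.5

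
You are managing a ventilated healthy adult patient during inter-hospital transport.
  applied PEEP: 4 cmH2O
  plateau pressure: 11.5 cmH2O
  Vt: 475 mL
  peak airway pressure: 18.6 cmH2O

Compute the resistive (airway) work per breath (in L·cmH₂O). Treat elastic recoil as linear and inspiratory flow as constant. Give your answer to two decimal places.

3.37

With constant inspiratory flow the resistive pressure is constant at PIP − Pplat = 18.6 − 11.5 = 7.1 cmH2O, so resistive work = 7.1 × 0.475 = 3.373 L·cmH2O.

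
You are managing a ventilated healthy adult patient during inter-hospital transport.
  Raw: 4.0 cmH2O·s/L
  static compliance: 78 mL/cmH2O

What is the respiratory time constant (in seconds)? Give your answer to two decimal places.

τ = R × C = 4.0 × 78 mL/cmH2O = 4.0 × 0.078 L/cmH2O = 0.312 s.

0.31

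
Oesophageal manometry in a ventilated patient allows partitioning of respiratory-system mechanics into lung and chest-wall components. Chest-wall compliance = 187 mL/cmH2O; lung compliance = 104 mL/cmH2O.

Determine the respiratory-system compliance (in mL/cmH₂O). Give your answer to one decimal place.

Lung and chest wall are elastances in series: 1/Crs = 1/CL + 1/Ccw.
1/Crs = 1/104 + 1/187 = 0.01496.
Crs = 66.845 mL/cmH2O.

66.8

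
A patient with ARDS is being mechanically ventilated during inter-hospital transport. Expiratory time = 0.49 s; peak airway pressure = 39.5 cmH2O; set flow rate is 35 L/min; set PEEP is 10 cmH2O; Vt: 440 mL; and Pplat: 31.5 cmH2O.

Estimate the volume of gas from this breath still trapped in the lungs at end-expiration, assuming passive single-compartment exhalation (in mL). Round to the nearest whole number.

77

Flow: 35 L/min ÷ 60 = 0.5833 L/s.
R = (PIP − Pplat)/V̇ = (39.5 − 31.5) / 0.5833 = 8.0/0.5833 = 13.715 cmH2O·s/L.
C = Vt/(Pplat − PEEP) = 440.0 / (31.5 − 10) = 440.0/21.5 = 20.465 mL/cmH2O.
τ = R × C = 13.715 × 0.02047 L/cmH2O = 0.2807 s.
Fraction remaining = e^(−Te/τ) = e^(−0.49/0.2807) = 0.1745.
Trapped volume = 440.0 × 0.1745 = 76.78 mL.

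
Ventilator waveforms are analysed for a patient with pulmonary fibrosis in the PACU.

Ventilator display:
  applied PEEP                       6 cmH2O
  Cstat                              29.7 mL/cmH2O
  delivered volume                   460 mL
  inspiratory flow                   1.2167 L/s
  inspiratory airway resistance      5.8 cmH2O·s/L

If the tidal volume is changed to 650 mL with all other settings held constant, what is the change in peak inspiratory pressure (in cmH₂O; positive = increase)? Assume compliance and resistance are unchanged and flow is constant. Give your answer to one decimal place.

6.4

PIP = Vt/C + R·V̇ + PEEP (constant-flow equation of motion).
Only the elastic term changes: ΔPIP = ΔVt / C = (650 − 460) / 29.7 = 6.397 cmH2O.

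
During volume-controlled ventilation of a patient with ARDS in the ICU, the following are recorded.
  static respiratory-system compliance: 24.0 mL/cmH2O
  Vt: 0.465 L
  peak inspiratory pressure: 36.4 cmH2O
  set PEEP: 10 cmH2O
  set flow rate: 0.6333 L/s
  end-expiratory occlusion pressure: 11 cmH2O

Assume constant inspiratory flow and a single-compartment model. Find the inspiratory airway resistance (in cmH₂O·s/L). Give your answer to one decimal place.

Total PEEP = 11 cmH2O (set 10 + intrinsic 1); this is the baseline alveolar pressure.
Equation of motion (constant flow): PIP = Vt/C + R·V̇ + PEEP.
R·V̇ = PIP − Vt/C − PEEP = 36.4 − 465/24.0 − 11 = 36.4 − 19.375 − 11 = 6.025 cmH2O.
R = 6.025 / 0.6333 = 9.514 cmH2O·s/L.

9.5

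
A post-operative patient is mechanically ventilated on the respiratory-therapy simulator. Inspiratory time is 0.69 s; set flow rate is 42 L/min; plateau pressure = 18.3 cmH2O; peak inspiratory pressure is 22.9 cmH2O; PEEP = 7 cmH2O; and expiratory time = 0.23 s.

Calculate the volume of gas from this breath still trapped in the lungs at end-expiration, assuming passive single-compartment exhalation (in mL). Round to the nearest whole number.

213

Flow: 42 L/min ÷ 60 = 0.7 L/s.
Vt = flow × Ti = 0.7 L/s × 0.69 s × 1000 mL/L = 483.0 mL.
R = (PIP − Pplat)/V̇ = (22.9 − 18.3) / 0.7 = 4.6/0.7 = 6.571 cmH2O·s/L.
C = Vt/(Pplat − PEEP) = 483.0 / (18.3 − 7) = 483.0/11.3 = 42.743 mL/cmH2O.
τ = R × C = 6.571 × 0.04274 L/cmH2O = 0.2808 s.
Fraction remaining = e^(−Te/τ) = e^(−0.23/0.2808) = 0.4408.
Trapped volume = 483.0 × 0.4408 = 212.91 mL.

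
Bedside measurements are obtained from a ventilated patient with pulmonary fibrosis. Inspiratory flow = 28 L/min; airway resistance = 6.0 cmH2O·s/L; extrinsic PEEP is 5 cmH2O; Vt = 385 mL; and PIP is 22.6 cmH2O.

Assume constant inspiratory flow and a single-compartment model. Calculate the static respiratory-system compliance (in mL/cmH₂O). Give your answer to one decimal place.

26.0

Flow: 28 L/min ÷ 60 = 0.4667 L/s.
Equation of motion (constant flow): PIP = Vt/C + R·V̇ + PEEP.
Vt/C = PIP − R·V̇ − PEEP = 22.6 − 6.0×0.4667 − 5 = 22.6 − 2.8 − 5 = 14.8 cmH2O.
C = Vt / 14.8 = 385 / 14.8 = 26.014 mL/cmH2O.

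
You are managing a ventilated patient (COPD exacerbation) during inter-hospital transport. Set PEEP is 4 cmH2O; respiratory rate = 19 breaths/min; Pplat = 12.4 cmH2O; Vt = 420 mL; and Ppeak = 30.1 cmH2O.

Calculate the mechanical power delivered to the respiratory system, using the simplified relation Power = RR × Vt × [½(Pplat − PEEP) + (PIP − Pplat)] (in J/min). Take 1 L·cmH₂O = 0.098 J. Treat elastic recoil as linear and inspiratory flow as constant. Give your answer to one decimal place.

Per-breath work = Vt × [½(Pplat−PEEP) + (PIP−Pplat)] = 0.420 × [0.5×8.4 + 17.7] = 0.420 × 21.9 = 9.198 L·cmH2O.
Power = 19 × 9.198 = 174.76 L·cmH2O/min.
× 0.098 J/(L·cmH2O) → 17.126 J/min.

17.1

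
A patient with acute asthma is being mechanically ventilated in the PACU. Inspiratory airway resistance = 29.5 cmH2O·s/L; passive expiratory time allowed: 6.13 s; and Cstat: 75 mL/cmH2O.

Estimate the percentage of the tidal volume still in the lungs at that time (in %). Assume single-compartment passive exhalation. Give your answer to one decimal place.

τ = R × C = 29.5 × 75 mL/cmH2O = 29.5 × 0.075 L/cmH2O = 2.213 s.
Passive exhalation: V(t)/V₀ = e^(−t/τ) = e^(−6.13/2.213) = 0.06266.
Fraction remaining = 0.06266 → 6.266%.

6.3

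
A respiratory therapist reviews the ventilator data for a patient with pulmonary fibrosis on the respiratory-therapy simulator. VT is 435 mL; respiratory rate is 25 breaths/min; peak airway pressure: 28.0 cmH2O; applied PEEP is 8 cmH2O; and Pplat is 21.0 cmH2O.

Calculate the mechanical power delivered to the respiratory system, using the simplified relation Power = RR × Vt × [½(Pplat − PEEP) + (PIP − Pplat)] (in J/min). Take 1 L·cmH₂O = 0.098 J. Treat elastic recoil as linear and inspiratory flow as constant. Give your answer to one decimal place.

14.4

Per-breath work = Vt × [½(Pplat−PEEP) + (PIP−Pplat)] = 0.435 × [0.5×13.0 + 7.0] = 0.435 × 13.5 = 5.873 L·cmH2O.
Power = 25 × 5.873 = 146.83 L·cmH2O/min.
× 0.098 J/(L·cmH2O) → 14.389 J/min.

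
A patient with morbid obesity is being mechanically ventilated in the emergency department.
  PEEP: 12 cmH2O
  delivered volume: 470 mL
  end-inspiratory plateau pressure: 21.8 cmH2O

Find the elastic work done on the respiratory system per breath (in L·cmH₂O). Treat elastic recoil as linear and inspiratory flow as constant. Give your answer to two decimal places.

Elastic work ≈ ½ × (Pplat − PEEP) × Vt = 0.5 × (21.8 − 12) × 0.470 L = 0.5 × 9.8 × 0.470 = 2.303 L·cmH2O.

2.30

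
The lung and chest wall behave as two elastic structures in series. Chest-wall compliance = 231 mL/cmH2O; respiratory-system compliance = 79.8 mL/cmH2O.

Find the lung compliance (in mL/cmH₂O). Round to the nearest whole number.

122

1/CL = 1/Crs − 1/Ccw.
1/CL = 1/79.8 − 1/231 = 0.008202.
CL = 121.92 mL/cmH2O.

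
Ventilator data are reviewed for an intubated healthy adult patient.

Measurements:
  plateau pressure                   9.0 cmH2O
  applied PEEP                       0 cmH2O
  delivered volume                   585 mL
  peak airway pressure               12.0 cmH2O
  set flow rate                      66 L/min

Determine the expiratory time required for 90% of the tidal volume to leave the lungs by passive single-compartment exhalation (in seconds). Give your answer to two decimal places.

Flow: 66 L/min ÷ 60 = 1.1 L/s.
R = (PIP − Pplat)/V̇ = (12.0 − 9.0) / 1.1 = 3.0/1.1 = 2.727 cmH2O·s/L.
C = Vt/(Pplat − PEEP) = 585.0 / (9.0 − 0) = 585.0/9.0 = 65.0 mL/cmH2O.
τ = R × C = 2.727 × 0.065 L/cmH2O = 0.1773 s.
t = −τ·ln(1 − 0.90) = −0.1773·ln(0.1) = 0.4082 s.

0.41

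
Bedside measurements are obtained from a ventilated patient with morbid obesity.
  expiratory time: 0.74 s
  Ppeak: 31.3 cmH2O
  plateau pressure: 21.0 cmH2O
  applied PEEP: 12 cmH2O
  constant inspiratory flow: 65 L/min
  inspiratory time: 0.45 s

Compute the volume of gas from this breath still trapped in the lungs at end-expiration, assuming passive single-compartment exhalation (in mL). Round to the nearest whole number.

Flow: 65 L/min ÷ 60 = 1.0833 L/s.
Vt = flow × Ti = 1.0833 L/s × 0.45 s × 1000 mL/L = 487.49 mL.
R = (PIP − Pplat)/V̇ = (31.3 − 21.0) / 1.0833 = 10.3/1.0833 = 9.508 cmH2O·s/L.
C = Vt/(Pplat − PEEP) = 487.49 / (21.0 − 12) = 487.49/9.0 = 54.166 mL/cmH2O.
τ = R × C = 9.508 × 0.05417 L/cmH2O = 0.515 s.
Fraction remaining = e^(−Te/τ) = e^(−0.74/0.515) = 0.2377.
Trapped volume = 487.49 × 0.2377 = 115.88 mL.

116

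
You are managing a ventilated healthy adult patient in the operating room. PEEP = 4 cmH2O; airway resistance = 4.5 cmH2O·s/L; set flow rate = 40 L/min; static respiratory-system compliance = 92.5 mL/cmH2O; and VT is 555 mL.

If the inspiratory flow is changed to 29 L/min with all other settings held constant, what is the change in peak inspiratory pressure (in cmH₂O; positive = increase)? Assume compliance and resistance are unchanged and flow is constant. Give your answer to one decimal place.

-0.8

Flow: 40 L/min ÷ 60 = 0.6667 L/s.
New flow: 29 L/min ÷ 60 = 0.4833 L/s.
PIP = Vt/C + R·V̇ + PEEP (constant-flow equation of motion).
Only the resistive term changes: ΔPIP = R × ΔV̇ = 4.5 × (0.4833 − 0.6667) = 4.5 × -0.1834 = -0.8253 cmH2O.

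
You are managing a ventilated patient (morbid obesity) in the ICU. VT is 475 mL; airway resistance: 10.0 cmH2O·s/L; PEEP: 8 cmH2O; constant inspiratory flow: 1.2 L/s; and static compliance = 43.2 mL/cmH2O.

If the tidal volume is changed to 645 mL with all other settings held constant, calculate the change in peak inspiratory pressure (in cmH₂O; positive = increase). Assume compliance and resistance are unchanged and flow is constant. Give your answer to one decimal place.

3.9

PIP = Vt/C + R·V̇ + PEEP (constant-flow equation of motion).
Only the elastic term changes: ΔPIP = ΔVt / C = (645 − 475) / 43.2 = 3.935 cmH2O.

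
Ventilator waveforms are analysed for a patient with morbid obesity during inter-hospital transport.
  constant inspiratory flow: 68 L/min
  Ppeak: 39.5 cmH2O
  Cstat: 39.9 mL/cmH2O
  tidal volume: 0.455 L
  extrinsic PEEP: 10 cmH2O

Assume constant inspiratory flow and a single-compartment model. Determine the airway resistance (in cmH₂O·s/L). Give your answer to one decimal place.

16.0

Flow: 68 L/min ÷ 60 = 1.1333 L/s.
Equation of motion (constant flow): PIP = Vt/C + R·V̇ + PEEP.
R·V̇ = PIP − Vt/C − PEEP = 39.5 − 455/39.9 − 10 = 39.5 − 11.404 − 10 = 18.096 cmH2O.
R = 18.096 / 1.1333 = 15.968 cmH2O·s/L.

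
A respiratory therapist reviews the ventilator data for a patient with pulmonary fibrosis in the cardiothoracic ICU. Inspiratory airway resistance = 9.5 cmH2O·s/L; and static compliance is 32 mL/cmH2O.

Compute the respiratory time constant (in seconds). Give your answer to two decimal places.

τ = R × C = 9.5 × 32 mL/cmH2O = 9.5 × 0.032 L/cmH2O = 0.304 s.

0.30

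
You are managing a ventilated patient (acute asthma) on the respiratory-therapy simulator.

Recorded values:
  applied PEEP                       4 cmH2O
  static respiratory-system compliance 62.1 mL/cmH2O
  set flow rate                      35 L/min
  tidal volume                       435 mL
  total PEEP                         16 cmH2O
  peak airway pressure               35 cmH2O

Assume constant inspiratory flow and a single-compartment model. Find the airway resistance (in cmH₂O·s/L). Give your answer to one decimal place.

20.6

Flow: 35 L/min ÷ 60 = 0.5833 L/s.
Total PEEP = 16 cmH2O (set 4 + intrinsic 12); this is the baseline alveolar pressure.
Equation of motion (constant flow): PIP = Vt/C + R·V̇ + PEEP.
R·V̇ = PIP − Vt/C − PEEP = 35 − 435/62.1 − 16 = 35 − 7.005 − 16 = 11.995 cmH2O.
R = 11.995 / 0.5833 = 20.564 cmH2O·s/L.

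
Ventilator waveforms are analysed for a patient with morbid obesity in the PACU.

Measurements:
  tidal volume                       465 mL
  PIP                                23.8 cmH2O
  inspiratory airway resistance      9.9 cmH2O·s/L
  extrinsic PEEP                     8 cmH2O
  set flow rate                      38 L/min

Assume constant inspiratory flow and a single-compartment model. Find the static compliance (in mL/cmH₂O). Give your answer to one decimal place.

Flow: 38 L/min ÷ 60 = 0.6333 L/s.
Equation of motion (constant flow): PIP = Vt/C + R·V̇ + PEEP.
Vt/C = PIP − R·V̇ − PEEP = 23.8 − 9.9×0.6333 − 8 = 23.8 − 6.27 − 8 = 9.53 cmH2O.
C = Vt / 9.53 = 465 / 9.53 = 48.793 mL/cmH2O.

48.8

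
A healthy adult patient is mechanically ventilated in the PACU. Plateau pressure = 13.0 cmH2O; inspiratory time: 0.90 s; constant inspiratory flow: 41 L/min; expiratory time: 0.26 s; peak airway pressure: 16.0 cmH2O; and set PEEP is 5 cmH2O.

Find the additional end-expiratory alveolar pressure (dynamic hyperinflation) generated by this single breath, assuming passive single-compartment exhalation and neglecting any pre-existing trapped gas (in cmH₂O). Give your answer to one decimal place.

Flow: 41 L/min ÷ 60 = 0.6833 L/s.
Vt = flow × Ti = 0.6833 L/s × 0.90 s × 1000 mL/L = 614.97 mL.
R = (PIP − Pplat)/V̇ = (16.0 − 13.0) / 0.6833 = 3.0/0.6833 = 4.39 cmH2O·s/L.
C = Vt/(Pplat − PEEP) = 614.97 / (13.0 − 5) = 614.97/8.0 = 76.871 mL/cmH2O.
τ = R × C = 4.39 × 0.07687 L/cmH2O = 0.3375 s.
Fraction remaining = e^(−Te/τ) = e^(−0.26/0.3375) = 0.4628; trapped volume = 614.97 × 0.4628 = 284.61 mL.
Additional alveolar pressure from trapping ≈ V_trapped / C = 284.61 / 76.871 = 3.702 cmH2O.

3.7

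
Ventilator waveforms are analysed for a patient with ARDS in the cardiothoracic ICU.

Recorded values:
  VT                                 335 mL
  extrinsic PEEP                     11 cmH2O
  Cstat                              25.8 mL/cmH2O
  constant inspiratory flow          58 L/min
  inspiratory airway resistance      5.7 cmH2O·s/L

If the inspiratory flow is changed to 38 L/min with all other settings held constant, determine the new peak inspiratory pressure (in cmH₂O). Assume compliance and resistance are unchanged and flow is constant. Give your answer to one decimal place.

Flow: 58 L/min ÷ 60 = 0.9667 L/s.
New flow: 38 L/min ÷ 60 = 0.6333 L/s.
PIP = Vt/C + R·V̇ + PEEP (constant-flow equation of motion).
Only the resistive term changes: ΔPIP = R × ΔV̇ = 5.7 × (0.6333 − 0.9667) = 5.7 × -0.3334 = -1.9 cmH2O.
Original PIP = 335/25.8 + 5.7×0.9667 + 11 = 29.495 cmH2O; new PIP = 29.495 + (-1.9) = 27.595 cmH2O.

27.6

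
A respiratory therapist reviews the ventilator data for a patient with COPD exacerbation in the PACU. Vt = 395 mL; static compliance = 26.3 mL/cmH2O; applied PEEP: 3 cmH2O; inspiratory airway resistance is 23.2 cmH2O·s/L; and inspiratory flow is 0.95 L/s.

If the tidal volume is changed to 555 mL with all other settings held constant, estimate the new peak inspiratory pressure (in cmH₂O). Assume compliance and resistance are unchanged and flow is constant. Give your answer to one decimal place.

46.1

PIP = Vt/C + R·V̇ + PEEP (constant-flow equation of motion).
Only the elastic term changes: ΔPIP = ΔVt / C = (555 − 395) / 26.3 = 6.084 cmH2O.
Original PIP = 395/26.3 + 23.2×0.95 + 3 = 40.059 cmH2O; new PIP = 40.059 + (6.084) = 46.143 cmH2O.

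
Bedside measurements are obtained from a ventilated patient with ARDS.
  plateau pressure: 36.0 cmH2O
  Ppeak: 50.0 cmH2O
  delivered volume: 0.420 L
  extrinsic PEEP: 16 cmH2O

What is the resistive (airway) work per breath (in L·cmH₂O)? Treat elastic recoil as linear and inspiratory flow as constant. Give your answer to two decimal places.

5.88

With constant inspiratory flow the resistive pressure is constant at PIP − Pplat = 50.0 − 36.0 = 14.0 cmH2O, so resistive work = 14.0 × 0.420 = 5.88 L·cmH2O.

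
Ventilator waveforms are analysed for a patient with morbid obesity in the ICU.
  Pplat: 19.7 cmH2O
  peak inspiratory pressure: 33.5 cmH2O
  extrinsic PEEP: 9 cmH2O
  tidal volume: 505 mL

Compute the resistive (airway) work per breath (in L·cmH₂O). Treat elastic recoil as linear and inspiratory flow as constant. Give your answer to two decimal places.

With constant inspiratory flow the resistive pressure is constant at PIP − Pplat = 33.5 − 19.7 = 13.8 cmH2O, so resistive work = 13.8 × 0.505 = 6.969 L·cmH2O.

6.97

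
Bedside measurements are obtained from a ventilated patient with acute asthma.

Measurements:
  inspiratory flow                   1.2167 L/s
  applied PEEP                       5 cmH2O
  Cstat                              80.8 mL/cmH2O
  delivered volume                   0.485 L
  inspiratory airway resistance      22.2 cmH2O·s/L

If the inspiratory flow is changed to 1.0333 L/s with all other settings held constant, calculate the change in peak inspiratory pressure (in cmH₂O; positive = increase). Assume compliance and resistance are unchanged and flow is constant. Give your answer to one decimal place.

PIP = Vt/C + R·V̇ + PEEP (constant-flow equation of motion).
Only the resistive term changes: ΔPIP = R × ΔV̇ = 22.2 × (1.0333 − 1.2167) = 22.2 × -0.1834 = -4.071 cmH2O.

-4.1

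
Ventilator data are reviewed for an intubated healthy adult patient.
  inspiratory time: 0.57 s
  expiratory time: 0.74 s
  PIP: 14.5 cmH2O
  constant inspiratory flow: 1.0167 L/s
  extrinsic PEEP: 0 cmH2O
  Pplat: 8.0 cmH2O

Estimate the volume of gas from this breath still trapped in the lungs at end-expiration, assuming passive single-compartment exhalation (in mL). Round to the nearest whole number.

117

Vt = flow × Ti = 1.0167 L/s × 0.57 s × 1000 mL/L = 579.52 mL.
R = (PIP − Pplat)/V̇ = (14.5 − 8.0) / 1.0167 = 6.5/1.0167 = 6.393 cmH2O·s/L.
C = Vt/(Pplat − PEEP) = 579.52 / (8.0 − 0) = 579.52/8.0 = 72.44 mL/cmH2O.
τ = R × C = 6.393 × 0.07244 L/cmH2O = 0.4631 s.
Fraction remaining = e^(−Te/τ) = e^(−0.74/0.4631) = 0.2023.
Trapped volume = 579.52 × 0.2023 = 117.24 mL.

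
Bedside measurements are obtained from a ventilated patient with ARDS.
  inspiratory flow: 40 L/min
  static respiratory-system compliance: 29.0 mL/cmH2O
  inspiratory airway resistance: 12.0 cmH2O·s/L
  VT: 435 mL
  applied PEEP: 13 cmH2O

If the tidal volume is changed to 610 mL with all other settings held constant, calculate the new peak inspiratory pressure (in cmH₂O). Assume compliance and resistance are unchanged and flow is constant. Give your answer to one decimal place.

Flow: 40 L/min ÷ 60 = 0.6667 L/s.
PIP = Vt/C + R·V̇ + PEEP (constant-flow equation of motion).
Only the elastic term changes: ΔPIP = ΔVt / C = (610 − 435) / 29.0 = 6.034 cmH2O.
Original PIP = 435/29.0 + 12.0×0.6667 + 13 = 36.0 cmH2O; new PIP = 36.0 + (6.034) = 42.034 cmH2O.

42.0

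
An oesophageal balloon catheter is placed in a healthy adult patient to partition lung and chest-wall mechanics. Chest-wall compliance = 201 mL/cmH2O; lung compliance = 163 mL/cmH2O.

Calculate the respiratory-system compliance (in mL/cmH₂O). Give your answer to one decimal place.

Lung and chest wall are elastances in series: 1/Crs = 1/CL + 1/Ccw.
1/Crs = 1/163 + 1/201 = 0.01111.
Crs = 90.009 mL/cmH2O.

90.0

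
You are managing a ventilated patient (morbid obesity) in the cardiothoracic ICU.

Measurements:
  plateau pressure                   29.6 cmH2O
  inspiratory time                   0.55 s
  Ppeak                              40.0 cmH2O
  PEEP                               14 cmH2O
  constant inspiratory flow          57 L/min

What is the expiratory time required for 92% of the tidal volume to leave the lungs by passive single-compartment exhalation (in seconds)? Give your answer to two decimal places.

Flow: 57 L/min ÷ 60 = 0.95 L/s.
Vt = flow × Ti = 0.95 L/s × 0.55 s × 1000 mL/L = 522.5 mL.
R = (PIP − Pplat)/V̇ = (40.0 − 29.6) / 0.95 = 10.4/0.95 = 10.947 cmH2O·s/L.
C = Vt/(Pplat − PEEP) = 522.5 / (29.6 − 14) = 522.5/15.6 = 33.494 mL/cmH2O.
τ = R × C = 10.947 × 0.03349 L/cmH2O = 0.3666 s.
t = −τ·ln(1 − 0.92) = −0.3666·ln(0.08) = 0.9259 s.

0.93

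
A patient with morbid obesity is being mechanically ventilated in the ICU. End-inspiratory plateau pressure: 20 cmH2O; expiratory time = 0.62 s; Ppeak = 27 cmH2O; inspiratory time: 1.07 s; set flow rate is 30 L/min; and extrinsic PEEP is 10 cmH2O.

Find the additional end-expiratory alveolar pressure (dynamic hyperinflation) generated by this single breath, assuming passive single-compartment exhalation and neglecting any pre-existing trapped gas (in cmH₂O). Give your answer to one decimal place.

4.4

Flow: 30 L/min ÷ 60 = 0.5 L/s.
Vt = flow × Ti = 0.5 L/s × 1.07 s × 1000 mL/L = 535.0 mL.
R = (PIP − Pplat)/V̇ = (27 − 20) / 0.5 = 7.0/0.5 = 14.0 cmH2O·s/L.
C = Vt/(Pplat − PEEP) = 535.0 / (20 − 10) = 535.0/10.0 = 53.5 mL/cmH2O.
τ = R × C = 14.0 × 0.0535 L/cmH2O = 0.749 s.
Fraction remaining = e^(−Te/τ) = e^(−0.62/0.749) = 0.437; trapped volume = 535.0 × 0.437 = 233.8 mL.
Additional alveolar pressure from trapping ≈ V_trapped / C = 233.8 / 53.5 = 4.37 cmH2O.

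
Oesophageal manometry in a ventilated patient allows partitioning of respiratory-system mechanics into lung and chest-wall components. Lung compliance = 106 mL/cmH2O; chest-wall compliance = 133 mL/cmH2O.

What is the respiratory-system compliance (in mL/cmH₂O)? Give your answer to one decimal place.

59.0

Lung and chest wall are elastances in series: 1/Crs = 1/CL + 1/Ccw.
1/Crs = 1/106 + 1/133 = 0.01695.
Crs = 58.997 mL/cmH2O.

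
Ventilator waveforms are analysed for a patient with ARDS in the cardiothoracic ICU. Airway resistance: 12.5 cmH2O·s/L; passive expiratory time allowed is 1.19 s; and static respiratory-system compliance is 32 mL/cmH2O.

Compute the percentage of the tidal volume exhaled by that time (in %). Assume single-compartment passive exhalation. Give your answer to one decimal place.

τ = R × C = 12.5 × 32 mL/cmH2O = 12.5 × 0.032 L/cmH2O = 0.4 s.
Passive exhalation: V(t)/V₀ = e^(−t/τ) = e^(−1.19/0.4) = 0.05105.
Fraction exhaled = 1 − 0.05105 = 0.949 → 94.9%.

94.9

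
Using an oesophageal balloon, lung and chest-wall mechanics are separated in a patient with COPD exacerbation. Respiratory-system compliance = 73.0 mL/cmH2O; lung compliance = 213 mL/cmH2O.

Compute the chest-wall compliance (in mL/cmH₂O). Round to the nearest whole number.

1/Ccw = 1/Crs − 1/CL.
1/Ccw = 1/73.0 − 1/213 = 0.009004.
Ccw = 111.06 mL/cmH2O.

111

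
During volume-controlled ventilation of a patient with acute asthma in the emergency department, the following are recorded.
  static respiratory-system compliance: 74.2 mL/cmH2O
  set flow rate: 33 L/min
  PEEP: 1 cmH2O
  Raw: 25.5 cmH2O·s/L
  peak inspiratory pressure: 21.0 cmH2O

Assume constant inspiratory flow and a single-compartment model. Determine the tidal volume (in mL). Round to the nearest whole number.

443

Flow: 33 L/min ÷ 60 = 0.55 L/s.
Equation of motion (constant flow): PIP = Vt/C + R·V̇ + PEEP.
Vt/C = PIP − R·V̇ − PEEP = 21.0 − 14.025 − 1 = 5.975 cmH2O.
Vt = C × 5.975 = 74.2 × 5.975 = 443.35 mL.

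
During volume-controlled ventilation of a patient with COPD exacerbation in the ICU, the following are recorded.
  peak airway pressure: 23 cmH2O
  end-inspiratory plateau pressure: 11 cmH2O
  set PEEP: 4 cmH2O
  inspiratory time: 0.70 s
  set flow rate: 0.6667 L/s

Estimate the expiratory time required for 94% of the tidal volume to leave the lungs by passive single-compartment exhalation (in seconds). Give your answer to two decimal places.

3.38

Vt = flow × Ti = 0.6667 L/s × 0.70 s × 1000 mL/L = 466.69 mL.
R = (PIP − Pplat)/V̇ = (23 − 11) / 0.6667 = 12.0/0.6667 = 17.999 cmH2O·s/L.
C = Vt/(Pplat − PEEP) = 466.69 / (11 − 4) = 466.69/7.0 = 66.67 mL/cmH2O.
τ = R × C = 17.999 × 0.06667 L/cmH2O = 1.2 s.
t = −τ·ln(1 − 0.94) = −1.2·ln(0.06) = 3.376 s.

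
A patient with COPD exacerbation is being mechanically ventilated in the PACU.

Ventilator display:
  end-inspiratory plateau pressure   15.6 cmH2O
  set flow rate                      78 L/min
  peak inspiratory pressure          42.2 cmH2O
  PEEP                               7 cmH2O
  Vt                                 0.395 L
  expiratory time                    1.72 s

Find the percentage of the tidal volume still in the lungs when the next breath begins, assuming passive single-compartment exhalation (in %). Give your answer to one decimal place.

16.0

Flow: 78 L/min ÷ 60 = 1.3 L/s.
R = (PIP − Pplat)/V̇ = (42.2 − 15.6) / 1.3 = 26.6/1.3 = 20.462 cmH2O·s/L.
C = Vt/(Pplat − PEEP) = 395.0 / (15.6 − 7) = 395.0/8.6 = 45.93 mL/cmH2O.
τ = R × C = 20.462 × 0.04593 L/cmH2O = 0.9398 s.
Fraction remaining at end-expiration = e^(−Te/τ) = e^(−1.72/0.9398) = 0.1604 → 16.04%.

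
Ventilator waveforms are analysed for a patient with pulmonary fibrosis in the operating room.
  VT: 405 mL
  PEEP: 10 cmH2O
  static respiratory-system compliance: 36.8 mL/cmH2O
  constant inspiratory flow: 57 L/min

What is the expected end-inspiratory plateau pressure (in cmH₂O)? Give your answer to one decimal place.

21.0

Pplat = PEEP + Vt / Cstat = 10 + 405 / 36.8 = 10 + 11.005 = 21.005 cmH2O.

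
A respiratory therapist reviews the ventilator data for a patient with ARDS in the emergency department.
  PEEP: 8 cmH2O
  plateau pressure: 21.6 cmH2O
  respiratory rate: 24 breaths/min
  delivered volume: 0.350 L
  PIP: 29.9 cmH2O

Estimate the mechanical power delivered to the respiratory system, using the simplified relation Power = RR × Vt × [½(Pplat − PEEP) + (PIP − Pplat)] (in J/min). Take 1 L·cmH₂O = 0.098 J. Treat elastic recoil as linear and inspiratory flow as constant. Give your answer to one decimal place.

Per-breath work = Vt × [½(Pplat−PEEP) + (PIP−Pplat)] = 0.350 × [0.5×13.6 + 8.3] = 0.350 × 15.1 = 5.285 L·cmH2O.
Power = 24 × 5.285 = 126.84 L·cmH2O/min.
× 0.098 J/(L·cmH2O) → 12.43 J/min.

12.4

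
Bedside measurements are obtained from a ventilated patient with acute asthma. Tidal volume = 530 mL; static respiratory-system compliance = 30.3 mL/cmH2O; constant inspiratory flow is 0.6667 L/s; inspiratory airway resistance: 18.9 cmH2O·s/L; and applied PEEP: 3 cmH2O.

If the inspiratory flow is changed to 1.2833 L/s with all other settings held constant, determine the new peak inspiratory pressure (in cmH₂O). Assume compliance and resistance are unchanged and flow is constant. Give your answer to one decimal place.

PIP = Vt/C + R·V̇ + PEEP (constant-flow equation of motion).
Only the resistive term changes: ΔPIP = R × ΔV̇ = 18.9 × (1.2833 − 0.6667) = 18.9 × 0.6166 = 11.654 cmH2O.
Original PIP = 530/30.3 + 18.9×0.6667 + 3 = 33.092 cmH2O; new PIP = 33.092 + (11.654) = 44.746 cmH2O.

44.7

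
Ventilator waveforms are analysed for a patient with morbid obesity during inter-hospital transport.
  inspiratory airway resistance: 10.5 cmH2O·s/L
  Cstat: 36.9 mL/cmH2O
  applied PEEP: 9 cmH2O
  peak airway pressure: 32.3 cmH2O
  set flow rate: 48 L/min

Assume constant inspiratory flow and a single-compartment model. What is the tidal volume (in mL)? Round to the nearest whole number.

Flow: 48 L/min ÷ 60 = 0.8 L/s.
Equation of motion (constant flow): PIP = Vt/C + R·V̇ + PEEP.
Vt/C = PIP − R·V̇ − PEEP = 32.3 − 8.4 − 9 = 14.9 cmH2O.
Vt = C × 14.9 = 36.9 × 14.9 = 549.81 mL.

550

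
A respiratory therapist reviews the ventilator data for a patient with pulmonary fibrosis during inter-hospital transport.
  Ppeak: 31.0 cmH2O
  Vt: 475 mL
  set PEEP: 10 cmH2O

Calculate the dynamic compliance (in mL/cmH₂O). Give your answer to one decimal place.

Dynamic compliance = Vt / (PIP − PEEP) = 475 / (31.0 − 10) = 475 / 21.0 = 22.619 mL/cmH2O.

22.6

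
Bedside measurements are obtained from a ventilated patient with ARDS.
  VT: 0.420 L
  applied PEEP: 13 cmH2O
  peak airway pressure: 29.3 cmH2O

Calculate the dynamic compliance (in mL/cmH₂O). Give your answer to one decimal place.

Dynamic compliance = Vt / (PIP − PEEP) = 420 / (29.3 − 13) = 420 / 16.3 = 25.767 mL/cmH2O.

25.8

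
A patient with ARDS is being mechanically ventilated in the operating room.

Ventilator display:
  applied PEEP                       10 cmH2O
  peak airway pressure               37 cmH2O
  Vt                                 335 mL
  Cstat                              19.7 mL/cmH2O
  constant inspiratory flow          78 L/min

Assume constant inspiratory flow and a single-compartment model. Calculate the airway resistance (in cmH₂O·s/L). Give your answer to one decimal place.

7.7

Flow: 78 L/min ÷ 60 = 1.3 L/s.
Equation of motion (constant flow): PIP = Vt/C + R·V̇ + PEEP.
R·V̇ = PIP − Vt/C − PEEP = 37 − 335/19.7 − 10 = 37 − 17.005 − 10 = 9.995 cmH2O.
R = 9.995 / 1.3 = 7.688 cmH2O·s/L.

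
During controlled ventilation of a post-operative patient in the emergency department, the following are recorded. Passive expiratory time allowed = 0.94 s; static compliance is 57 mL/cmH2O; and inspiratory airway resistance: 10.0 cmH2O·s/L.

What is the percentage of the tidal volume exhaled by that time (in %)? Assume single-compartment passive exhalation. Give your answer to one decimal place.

80.8

τ = R × C = 10.0 × 57 mL/cmH2O = 10.0 × 0.057 L/cmH2O = 0.57 s.
Passive exhalation: V(t)/V₀ = e^(−t/τ) = e^(−0.94/0.57) = 0.1922.
Fraction exhaled = 1 − 0.1922 = 0.8078 → 80.78%.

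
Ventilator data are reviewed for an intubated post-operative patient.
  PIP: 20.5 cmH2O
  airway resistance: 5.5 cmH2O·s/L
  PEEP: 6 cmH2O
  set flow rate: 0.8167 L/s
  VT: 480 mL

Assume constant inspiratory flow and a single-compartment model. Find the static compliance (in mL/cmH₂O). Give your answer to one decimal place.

48.0

Equation of motion (constant flow): PIP = Vt/C + R·V̇ + PEEP.
Vt/C = PIP − R·V̇ − PEEP = 20.5 − 5.5×0.8167 − 6 = 20.5 − 4.492 − 6 = 10.008 cmH2O.
C = Vt / 10.008 = 480 / 10.008 = 47.962 mL/cmH2O.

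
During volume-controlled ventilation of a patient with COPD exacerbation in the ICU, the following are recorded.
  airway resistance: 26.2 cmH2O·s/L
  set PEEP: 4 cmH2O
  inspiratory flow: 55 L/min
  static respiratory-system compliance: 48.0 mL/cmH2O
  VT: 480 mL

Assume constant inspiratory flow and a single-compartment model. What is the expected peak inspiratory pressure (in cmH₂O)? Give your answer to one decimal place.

38.0

Flow: 55 L/min ÷ 60 = 0.9167 L/s.
Equation of motion (constant flow): PIP = Vt/C + R·V̇ + PEEP.
PIP = 480/48.0 + 26.2×0.9167 + 4 = 10.0 + 24.018 + 4 = 38.018 cmH2O.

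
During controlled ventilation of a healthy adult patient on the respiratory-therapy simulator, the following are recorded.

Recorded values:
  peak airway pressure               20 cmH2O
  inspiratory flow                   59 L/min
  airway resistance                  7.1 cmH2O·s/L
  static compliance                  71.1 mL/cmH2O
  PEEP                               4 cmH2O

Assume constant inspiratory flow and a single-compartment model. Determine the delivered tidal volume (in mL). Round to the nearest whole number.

Flow: 59 L/min ÷ 60 = 0.9833 L/s.
Equation of motion (constant flow): PIP = Vt/C + R·V̇ + PEEP.
Vt/C = PIP − R·V̇ − PEEP = 20 − 6.981 − 4 = 9.019 cmH2O.
Vt = C × 9.019 = 71.1 × 9.019 = 641.25 mL.

641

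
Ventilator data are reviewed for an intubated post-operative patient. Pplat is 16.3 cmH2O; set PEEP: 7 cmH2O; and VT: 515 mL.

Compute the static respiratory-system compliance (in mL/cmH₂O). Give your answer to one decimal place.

55.4

Cstat = Vt / (Pplat − PEEP) = 515 / (16.3 − 7) = 515 / 9.3 = 55.376 mL/cmH2O.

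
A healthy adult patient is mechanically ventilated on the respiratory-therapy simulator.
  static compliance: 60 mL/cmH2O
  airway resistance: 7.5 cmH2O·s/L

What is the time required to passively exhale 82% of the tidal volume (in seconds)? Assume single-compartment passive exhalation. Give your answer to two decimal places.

0.77

τ = R × C = 7.5 × 60 mL/cmH2O = 7.5 × 0.060 L/cmH2O = 0.45 s.
Exhaled fraction f = 1 − e^(−t/τ) → t = −τ·ln(1 − f) = −0.45·ln(0.18) = 0.7717 s.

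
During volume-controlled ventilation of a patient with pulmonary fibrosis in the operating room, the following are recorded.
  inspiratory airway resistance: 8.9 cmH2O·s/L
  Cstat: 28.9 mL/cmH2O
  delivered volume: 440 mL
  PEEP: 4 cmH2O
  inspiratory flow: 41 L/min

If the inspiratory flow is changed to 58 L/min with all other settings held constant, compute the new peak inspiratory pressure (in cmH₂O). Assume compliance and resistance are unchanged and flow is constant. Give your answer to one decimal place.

27.8

Flow: 41 L/min ÷ 60 = 0.6833 L/s.
New flow: 58 L/min ÷ 60 = 0.9667 L/s.
PIP = Vt/C + R·V̇ + PEEP (constant-flow equation of motion).
Only the resistive term changes: ΔPIP = R × ΔV̇ = 8.9 × (0.9667 − 0.6833) = 8.9 × 0.2834 = 2.522 cmH2O.
Original PIP = 440/28.9 + 8.9×0.6833 + 4 = 25.306 cmH2O; new PIP = 25.306 + (2.522) = 27.828 cmH2O.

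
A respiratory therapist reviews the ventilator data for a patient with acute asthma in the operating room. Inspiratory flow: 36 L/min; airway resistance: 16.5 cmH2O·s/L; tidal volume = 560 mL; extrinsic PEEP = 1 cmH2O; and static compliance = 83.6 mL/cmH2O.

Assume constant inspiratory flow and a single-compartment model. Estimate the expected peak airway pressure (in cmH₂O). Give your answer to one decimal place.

Flow: 36 L/min ÷ 60 = 0.6 L/s.
Equation of motion (constant flow): PIP = Vt/C + R·V̇ + PEEP.
PIP = 560/83.6 + 16.5×0.6 + 1 = 6.699 + 9.9 + 1 = 17.599 cmH2O.

17.6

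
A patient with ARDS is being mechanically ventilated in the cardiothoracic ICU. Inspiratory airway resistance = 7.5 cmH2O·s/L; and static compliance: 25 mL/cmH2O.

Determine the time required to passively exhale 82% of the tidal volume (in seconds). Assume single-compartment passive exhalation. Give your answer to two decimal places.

0.32

τ = R × C = 7.5 × 25 mL/cmH2O = 7.5 × 0.025 L/cmH2O = 0.1875 s.
Exhaled fraction f = 1 − e^(−t/τ) → t = −τ·ln(1 − f) = −0.1875·ln(0.18) = 0.3215 s.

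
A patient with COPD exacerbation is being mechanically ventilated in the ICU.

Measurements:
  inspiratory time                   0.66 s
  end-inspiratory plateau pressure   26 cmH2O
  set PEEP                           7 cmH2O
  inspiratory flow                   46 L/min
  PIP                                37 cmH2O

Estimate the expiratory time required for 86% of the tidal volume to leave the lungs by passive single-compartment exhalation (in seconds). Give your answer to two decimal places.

0.75

Flow: 46 L/min ÷ 60 = 0.7667 L/s.
Vt = flow × Ti = 0.7667 L/s × 0.66 s × 1000 mL/L = 506.02 mL.
R = (PIP − Pplat)/V̇ = (37 − 26) / 0.7667 = 11.0/0.7667 = 14.347 cmH2O·s/L.
C = Vt/(Pplat − PEEP) = 506.02 / (26 − 7) = 506.02/19.0 = 26.633 mL/cmH2O.
τ = R × C = 14.347 × 0.02663 L/cmH2O = 0.3821 s.
t = −τ·ln(1 − 0.86) = −0.3821·ln(0.14) = 0.7513 s.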